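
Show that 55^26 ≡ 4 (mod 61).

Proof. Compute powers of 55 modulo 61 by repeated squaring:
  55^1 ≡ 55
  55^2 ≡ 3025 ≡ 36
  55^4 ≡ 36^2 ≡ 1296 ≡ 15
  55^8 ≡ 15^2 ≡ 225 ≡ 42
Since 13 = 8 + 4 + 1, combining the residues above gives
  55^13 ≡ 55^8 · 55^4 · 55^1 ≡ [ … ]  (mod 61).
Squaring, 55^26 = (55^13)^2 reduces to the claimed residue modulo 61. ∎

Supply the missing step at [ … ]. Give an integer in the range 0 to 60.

Multiply the listed residues: 42 · 15 · 55 = 630 → 34650.
Reducing modulo 61: 34650 = 568·61 + 2, so 55^13 ≡ 2.

2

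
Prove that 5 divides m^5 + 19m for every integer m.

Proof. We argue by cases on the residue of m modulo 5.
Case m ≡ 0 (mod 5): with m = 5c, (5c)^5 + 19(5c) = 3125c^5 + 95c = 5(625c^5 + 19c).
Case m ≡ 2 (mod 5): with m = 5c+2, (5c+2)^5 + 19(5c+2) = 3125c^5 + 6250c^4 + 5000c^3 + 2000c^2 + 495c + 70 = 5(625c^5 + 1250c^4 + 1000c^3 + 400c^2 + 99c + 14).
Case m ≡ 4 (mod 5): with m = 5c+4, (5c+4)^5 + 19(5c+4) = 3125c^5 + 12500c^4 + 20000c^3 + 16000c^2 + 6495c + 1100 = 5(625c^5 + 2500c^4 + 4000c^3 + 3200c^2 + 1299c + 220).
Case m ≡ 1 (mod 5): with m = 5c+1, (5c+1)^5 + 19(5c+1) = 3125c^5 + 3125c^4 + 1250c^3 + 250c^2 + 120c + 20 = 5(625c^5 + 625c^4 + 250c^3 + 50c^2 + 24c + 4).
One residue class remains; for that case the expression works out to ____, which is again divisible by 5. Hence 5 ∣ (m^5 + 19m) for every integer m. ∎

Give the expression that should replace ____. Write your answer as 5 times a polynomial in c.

The residues treated are {0, 2, 4, 1}, so the missing case is m ≡ 3 (mod 5); write m = 5c+3.
Then (5c+3)^5 + 19(5c+3) = 3125c^5 + 9375c^4 + 11250c^3 + 6750c^2 + 2120c + 300 = 5(625c^5 + 1875c^4 + 2250c^3 + 1350c^2 + 424c + 60).

5(625c^5 + 1875c^4 + 2250c^3 + 1350c^2 + 424c + 60)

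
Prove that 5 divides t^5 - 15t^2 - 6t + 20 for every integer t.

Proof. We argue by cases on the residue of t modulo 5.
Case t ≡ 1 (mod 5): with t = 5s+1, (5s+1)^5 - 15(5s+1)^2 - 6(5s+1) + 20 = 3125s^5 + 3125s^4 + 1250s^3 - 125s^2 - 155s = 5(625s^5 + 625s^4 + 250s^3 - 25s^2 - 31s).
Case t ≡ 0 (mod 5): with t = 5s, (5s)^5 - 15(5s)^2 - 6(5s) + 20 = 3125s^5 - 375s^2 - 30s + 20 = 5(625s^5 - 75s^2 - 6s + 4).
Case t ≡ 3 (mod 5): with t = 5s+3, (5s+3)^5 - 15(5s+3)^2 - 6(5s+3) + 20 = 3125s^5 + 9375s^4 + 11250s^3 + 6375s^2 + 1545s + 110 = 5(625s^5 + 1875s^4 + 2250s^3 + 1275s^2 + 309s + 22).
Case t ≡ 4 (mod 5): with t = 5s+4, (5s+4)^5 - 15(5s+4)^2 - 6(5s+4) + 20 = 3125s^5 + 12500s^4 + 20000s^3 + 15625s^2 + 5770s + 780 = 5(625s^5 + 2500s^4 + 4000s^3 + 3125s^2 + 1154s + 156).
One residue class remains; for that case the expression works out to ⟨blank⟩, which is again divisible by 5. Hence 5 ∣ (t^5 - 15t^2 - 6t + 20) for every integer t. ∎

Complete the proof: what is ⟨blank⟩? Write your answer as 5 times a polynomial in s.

The residues treated are {1, 0, 3, 4}, so the missing case is t ≡ 2 (mod 5); write t = 5s+2.
Then (5s+2)^5 - 15(5s+2)^2 - 6(5s+2) + 20 = 3125s^5 + 6250s^4 + 5000s^3 + 1625s^2 + 70s - 20 = 5(625s^5 + 1250s^4 + 1000s^3 + 325s^2 + 14s - 4).

5(625s^5 + 1250s^4 + 1000s^3 + 325s^2 + 14s - 4)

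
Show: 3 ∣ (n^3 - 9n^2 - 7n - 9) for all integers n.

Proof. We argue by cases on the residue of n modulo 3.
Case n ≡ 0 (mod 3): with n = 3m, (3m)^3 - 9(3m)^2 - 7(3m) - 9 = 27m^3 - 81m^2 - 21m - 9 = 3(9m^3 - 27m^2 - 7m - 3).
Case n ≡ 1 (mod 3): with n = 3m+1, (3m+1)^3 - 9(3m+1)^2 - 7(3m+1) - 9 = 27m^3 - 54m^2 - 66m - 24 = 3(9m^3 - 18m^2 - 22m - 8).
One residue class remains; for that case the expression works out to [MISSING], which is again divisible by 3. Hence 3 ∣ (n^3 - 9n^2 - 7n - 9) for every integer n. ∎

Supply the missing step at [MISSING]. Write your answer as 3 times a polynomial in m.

The residues treated are {0, 1}, so the missing case is n ≡ 2 (mod 3); write n = 3m+2.
Then (3m+2)^3 - 9(3m+2)^2 - 7(3m+2) - 9 = 27m^3 - 27m^2 - 93m - 51 = 3(9m^3 - 9m^2 - 31m - 17).

3(9m^3 - 9m^2 - 31m - 17)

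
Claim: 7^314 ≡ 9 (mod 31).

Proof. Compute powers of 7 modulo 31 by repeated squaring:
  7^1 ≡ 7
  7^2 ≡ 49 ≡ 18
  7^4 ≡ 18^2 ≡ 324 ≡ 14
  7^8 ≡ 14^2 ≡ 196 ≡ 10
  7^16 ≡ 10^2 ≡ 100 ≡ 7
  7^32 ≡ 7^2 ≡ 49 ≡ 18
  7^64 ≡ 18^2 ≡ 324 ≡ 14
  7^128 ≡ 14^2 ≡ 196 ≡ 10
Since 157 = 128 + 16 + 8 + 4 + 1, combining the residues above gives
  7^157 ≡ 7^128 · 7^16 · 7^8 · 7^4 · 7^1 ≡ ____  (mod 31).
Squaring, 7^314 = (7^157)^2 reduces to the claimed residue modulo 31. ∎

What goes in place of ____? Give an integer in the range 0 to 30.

Multiply the listed residues: 10 · 7 · 10 · 14 · 7 = 70 → 700 → 9800 → 68600.
Reducing modulo 31: 68600 = 2212·31 + 28, so 7^157 ≡ 28.

28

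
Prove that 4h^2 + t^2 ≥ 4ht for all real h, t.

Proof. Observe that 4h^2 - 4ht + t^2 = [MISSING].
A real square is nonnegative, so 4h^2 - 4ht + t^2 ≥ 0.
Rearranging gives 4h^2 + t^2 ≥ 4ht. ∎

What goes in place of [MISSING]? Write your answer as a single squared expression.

(2h - t)^2

4h^2 - 4ht + t^2 is a perfect-square trinomial: the outer terms are (2h)^2 and (t)^2, and the cross term is -2·2h·t.
So 4h^2 - 4ht + t^2 = (2h - t)^2 ≥ 0.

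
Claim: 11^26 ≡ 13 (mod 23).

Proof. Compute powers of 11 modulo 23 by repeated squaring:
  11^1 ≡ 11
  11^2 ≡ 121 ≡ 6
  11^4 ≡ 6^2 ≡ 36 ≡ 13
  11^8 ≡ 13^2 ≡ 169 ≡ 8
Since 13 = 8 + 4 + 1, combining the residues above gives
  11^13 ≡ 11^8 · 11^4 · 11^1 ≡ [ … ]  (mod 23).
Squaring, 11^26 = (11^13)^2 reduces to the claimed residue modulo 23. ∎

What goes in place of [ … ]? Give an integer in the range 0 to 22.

Multiply the listed residues: 8 · 13 · 11 = 104 → 1144.
Reducing modulo 23: 1144 = 49·23 + 17, so 11^13 ≡ 17.

17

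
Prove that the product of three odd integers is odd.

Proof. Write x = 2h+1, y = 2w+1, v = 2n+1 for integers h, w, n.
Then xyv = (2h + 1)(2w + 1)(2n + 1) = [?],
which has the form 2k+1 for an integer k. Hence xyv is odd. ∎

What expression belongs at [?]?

2(4hnw + 2hn + 2hw + h + 2nw + n + w) + 1

Expanding: (2h + 1)(2w + 1)(2n + 1) = 8hnw + 4hn + 4hw + 2h + 4nw + 2n + 2w + 1.
Every term except the constant is even, so this is 2(4hnw + 2hn + 2hw + h + 2nw + n + w) + 1,
and 4hnw + 2hn + 2hw + h + 2nw + n + w ∈ ℤ gives the required form.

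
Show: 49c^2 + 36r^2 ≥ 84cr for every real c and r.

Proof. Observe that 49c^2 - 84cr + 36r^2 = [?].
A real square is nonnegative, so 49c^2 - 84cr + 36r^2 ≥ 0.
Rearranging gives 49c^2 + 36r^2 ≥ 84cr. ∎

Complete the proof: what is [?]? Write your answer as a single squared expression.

49c^2 - 84cr + 36r^2 is a perfect-square trinomial: the outer terms are (7c)^2 and (6r)^2, and the cross term is -2·7c·6r.
So 49c^2 - 84cr + 36r^2 = (7c - 6r)^2 ≥ 0.

(7c - 6r)^2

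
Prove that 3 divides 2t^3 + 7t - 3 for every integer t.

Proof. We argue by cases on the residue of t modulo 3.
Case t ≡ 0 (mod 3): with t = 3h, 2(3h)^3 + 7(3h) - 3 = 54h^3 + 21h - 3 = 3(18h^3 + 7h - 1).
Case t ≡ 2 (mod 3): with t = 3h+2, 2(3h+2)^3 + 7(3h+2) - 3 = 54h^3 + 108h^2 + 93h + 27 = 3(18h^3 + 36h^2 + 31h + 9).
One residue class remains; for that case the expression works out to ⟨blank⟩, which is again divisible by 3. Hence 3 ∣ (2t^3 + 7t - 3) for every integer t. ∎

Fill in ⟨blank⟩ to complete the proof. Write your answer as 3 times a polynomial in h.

The residues treated are {0, 2}, so the missing case is t ≡ 1 (mod 3); write t = 3h+1.
Then 2(3h+1)^3 + 7(3h+1) - 3 = 54h^3 + 54h^2 + 39h + 6 = 3(18h^3 + 18h^2 + 13h + 2).

3(18h^3 + 18h^2 + 13h + 2)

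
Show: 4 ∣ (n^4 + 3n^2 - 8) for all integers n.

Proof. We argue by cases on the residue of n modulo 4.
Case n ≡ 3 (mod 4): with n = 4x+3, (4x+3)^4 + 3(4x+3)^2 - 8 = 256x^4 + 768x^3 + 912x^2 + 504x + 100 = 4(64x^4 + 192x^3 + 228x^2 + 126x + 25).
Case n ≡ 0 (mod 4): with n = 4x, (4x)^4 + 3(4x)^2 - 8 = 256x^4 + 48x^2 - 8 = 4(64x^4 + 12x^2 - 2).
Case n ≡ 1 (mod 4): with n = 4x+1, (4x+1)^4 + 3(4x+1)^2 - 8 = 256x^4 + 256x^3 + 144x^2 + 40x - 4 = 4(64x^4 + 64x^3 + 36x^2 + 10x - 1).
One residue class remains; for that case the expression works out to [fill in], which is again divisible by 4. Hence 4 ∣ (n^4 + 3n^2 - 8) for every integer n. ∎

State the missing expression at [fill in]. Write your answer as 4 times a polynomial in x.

4(64x^4 + 128x^3 + 108x^2 + 44x + 5)

Only n ≡ 2 (mod 4) is unaccounted for. Put n = 4x+2:
(4x+2)^4 + 3(4x+2)^2 - 8 expands to 256x^4 + 512x^3 + 432x^2 + 176x + 20,
and factoring out 4 leaves 4(64x^4 + 128x^3 + 108x^2 + 44x + 5).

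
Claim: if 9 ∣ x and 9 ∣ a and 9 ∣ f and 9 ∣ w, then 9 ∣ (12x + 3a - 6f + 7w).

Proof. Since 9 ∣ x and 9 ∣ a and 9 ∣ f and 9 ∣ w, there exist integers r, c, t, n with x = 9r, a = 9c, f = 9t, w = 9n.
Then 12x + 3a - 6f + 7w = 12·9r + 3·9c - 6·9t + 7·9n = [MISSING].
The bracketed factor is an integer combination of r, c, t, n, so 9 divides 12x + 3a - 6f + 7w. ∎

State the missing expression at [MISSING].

Pull the common 9 out of every term: 12·9r + 3·9c - 6·9t + 7·9n = 9(3c + 7n + 12r - 6t).
3c + 7n + 12r - 6t is an integer, which exhibits the divisibility.

9(3c + 7n + 12r - 6t)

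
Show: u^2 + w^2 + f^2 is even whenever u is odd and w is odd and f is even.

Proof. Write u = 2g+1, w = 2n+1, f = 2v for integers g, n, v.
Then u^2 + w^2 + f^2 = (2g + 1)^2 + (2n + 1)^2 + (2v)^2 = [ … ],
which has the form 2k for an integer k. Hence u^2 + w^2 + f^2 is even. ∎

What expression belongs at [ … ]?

Expanding: (2g + 1)^2 + (2n + 1)^2 + (2v)^2 = 4g^2 + 4g + 4n^2 + 4n + 4v^2 + 2.
Every term is even; pulling out the factor of 2 gives 2(2g^2 + 2g + 2n^2 + 2n + 2v^2 + 1).

2(2g^2 + 2g + 2n^2 + 2n + 2v^2 + 1)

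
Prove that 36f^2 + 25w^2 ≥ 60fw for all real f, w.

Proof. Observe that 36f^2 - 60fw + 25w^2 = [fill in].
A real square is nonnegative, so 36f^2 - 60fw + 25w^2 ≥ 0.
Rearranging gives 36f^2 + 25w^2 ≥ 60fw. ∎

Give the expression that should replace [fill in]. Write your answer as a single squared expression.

36f^2 - 60fw + 25w^2 is a perfect-square trinomial: the outer terms are (6f)^2 and (5w)^2, and the cross term is -2·6f·5w.
So 36f^2 - 60fw + 25w^2 = (6f - 5w)^2 ≥ 0.

(6f - 5w)^2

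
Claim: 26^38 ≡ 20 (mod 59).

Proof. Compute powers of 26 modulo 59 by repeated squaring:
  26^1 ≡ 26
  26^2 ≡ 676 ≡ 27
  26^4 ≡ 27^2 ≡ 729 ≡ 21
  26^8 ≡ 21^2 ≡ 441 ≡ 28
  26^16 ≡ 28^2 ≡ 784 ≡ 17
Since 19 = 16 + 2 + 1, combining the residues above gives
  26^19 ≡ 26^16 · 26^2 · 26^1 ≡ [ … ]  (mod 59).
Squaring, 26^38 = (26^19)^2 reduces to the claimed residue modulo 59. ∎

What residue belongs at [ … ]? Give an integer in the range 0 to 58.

26^16 · 26^2 · 26^1 ≡ 17 · 27 · 26 = 11934.
11934 mod 59 = 16, so 26^19 ≡ 16 (mod 59).

16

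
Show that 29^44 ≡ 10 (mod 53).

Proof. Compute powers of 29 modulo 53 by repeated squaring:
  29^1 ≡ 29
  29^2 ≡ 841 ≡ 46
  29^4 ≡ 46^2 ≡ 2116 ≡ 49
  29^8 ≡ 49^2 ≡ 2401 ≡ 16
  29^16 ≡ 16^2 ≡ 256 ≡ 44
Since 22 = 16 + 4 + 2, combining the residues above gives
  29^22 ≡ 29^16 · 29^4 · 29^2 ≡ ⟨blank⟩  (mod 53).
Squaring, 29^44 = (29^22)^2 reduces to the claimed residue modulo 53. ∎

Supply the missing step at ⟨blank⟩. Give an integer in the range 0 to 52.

13

29^16 · 29^4 · 29^2 ≡ 44 · 49 · 46 = 99176.
99176 mod 53 = 13, so 29^22 ≡ 13 (mod 53).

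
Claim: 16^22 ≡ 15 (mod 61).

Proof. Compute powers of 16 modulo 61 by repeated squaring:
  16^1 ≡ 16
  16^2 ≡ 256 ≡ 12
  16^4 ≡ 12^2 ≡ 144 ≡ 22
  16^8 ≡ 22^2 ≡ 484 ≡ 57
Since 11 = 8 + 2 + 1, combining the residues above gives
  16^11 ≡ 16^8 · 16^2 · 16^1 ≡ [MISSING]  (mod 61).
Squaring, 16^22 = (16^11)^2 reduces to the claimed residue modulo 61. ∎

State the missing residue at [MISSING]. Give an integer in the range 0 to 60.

Multiply the listed residues: 57 · 12 · 16 = 684 → 10944.
Reducing modulo 61: 10944 = 179·61 + 25, so 16^11 ≡ 25.

25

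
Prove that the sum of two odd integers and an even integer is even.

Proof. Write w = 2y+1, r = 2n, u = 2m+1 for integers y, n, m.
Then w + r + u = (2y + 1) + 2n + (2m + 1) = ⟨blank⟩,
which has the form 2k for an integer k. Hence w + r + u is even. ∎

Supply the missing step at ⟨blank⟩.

2(m + n + y + 1)

(2y + 1) + 2n + (2m + 1) = 2m + 2n + 2y + 2
= 2(m + n + y + 1).
Since m + n + y + 1 is an integer, the sum is of the form 2k for an integer k.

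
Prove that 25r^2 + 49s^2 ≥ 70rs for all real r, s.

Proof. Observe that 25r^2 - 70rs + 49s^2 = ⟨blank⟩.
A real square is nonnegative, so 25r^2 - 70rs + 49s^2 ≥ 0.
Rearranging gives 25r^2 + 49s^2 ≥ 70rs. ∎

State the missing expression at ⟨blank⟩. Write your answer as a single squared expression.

25r^2 - 70rs + 49s^2 is a perfect-square trinomial: the outer terms are (5r)^2 and (7s)^2, and the cross term is -2·5r·7s.
So 25r^2 - 70rs + 49s^2 = (5r - 7s)^2 ≥ 0.

(5r - 7s)^2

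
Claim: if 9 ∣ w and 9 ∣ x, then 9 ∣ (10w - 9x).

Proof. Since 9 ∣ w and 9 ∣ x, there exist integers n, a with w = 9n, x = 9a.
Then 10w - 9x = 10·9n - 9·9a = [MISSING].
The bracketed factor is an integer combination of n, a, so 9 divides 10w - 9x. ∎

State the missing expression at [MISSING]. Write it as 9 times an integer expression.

9(-9a + 10n)

Each term has a factor of 9: 10·9n - 9·9a = 9·(-9a + 10n).
Since -9a + 10n is an integer, 9 ∣ (10w - 9x).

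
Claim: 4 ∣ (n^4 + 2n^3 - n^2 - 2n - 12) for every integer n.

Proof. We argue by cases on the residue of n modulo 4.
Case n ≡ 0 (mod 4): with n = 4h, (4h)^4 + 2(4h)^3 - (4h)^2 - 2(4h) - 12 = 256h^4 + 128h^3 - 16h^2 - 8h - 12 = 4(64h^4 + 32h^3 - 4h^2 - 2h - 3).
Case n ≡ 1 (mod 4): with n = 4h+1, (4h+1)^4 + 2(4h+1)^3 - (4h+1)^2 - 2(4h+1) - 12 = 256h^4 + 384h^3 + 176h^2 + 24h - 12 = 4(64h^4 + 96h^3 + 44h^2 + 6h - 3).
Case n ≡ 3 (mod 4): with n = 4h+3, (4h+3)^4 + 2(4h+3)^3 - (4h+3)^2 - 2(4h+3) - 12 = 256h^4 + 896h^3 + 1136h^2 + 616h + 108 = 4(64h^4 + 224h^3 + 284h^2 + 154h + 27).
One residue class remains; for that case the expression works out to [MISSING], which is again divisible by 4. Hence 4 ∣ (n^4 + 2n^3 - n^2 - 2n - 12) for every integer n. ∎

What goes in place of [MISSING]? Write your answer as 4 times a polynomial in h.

4(64h^4 + 160h^3 + 140h^2 + 50h + 3)

The residues treated are {0, 1, 3}, so the missing case is n ≡ 2 (mod 4); write n = 4h+2.
Then (4h+2)^4 + 2(4h+2)^3 - (4h+2)^2 - 2(4h+2) - 12 = 256h^4 + 640h^3 + 560h^2 + 200h + 12 = 4(64h^4 + 160h^3 + 140h^2 + 50h + 3).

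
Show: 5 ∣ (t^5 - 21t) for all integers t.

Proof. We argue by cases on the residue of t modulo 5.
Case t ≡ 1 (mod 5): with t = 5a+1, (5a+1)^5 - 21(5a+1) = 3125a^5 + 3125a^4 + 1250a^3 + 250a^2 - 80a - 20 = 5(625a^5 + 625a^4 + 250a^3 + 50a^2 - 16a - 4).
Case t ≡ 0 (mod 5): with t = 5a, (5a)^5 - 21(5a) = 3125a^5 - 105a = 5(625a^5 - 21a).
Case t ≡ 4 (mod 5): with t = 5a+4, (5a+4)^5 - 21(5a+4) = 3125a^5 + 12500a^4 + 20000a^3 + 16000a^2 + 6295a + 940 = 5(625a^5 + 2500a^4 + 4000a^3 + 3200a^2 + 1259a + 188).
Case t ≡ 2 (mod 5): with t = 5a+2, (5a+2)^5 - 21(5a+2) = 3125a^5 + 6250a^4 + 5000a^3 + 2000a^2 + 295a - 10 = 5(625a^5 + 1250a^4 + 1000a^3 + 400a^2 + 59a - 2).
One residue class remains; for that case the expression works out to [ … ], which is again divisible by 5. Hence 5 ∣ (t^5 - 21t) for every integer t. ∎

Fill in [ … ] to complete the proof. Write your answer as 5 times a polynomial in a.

The residues treated are {1, 0, 4, 2}, so the missing case is t ≡ 3 (mod 5); write t = 5a+3.
Then (5a+3)^5 - 21(5a+3) = 3125a^5 + 9375a^4 + 11250a^3 + 6750a^2 + 1920a + 180 = 5(625a^5 + 1875a^4 + 2250a^3 + 1350a^2 + 384a + 36).

5(625a^5 + 1875a^4 + 2250a^3 + 1350a^2 + 384a + 36)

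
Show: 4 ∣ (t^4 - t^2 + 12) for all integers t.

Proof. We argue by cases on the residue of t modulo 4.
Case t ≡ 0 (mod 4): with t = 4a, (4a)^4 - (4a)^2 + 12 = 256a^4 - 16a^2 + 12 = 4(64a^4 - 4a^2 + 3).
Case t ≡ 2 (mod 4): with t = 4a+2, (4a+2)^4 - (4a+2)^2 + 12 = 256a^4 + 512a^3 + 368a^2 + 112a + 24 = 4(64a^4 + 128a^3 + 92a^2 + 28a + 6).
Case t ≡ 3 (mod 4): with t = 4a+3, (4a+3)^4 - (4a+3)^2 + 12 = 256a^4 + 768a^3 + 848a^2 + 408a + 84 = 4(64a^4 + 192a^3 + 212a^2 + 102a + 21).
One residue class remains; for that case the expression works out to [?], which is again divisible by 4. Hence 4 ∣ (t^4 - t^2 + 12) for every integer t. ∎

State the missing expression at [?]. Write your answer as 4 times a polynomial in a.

The residues treated are {0, 2, 3}, so the missing case is t ≡ 1 (mod 4); write t = 4a+1.
Then (4a+1)^4 - (4a+1)^2 + 12 = 256a^4 + 256a^3 + 80a^2 + 8a + 12 = 4(64a^4 + 64a^3 + 20a^2 + 2a + 3).

4(64a^4 + 64a^3 + 20a^2 + 2a + 3)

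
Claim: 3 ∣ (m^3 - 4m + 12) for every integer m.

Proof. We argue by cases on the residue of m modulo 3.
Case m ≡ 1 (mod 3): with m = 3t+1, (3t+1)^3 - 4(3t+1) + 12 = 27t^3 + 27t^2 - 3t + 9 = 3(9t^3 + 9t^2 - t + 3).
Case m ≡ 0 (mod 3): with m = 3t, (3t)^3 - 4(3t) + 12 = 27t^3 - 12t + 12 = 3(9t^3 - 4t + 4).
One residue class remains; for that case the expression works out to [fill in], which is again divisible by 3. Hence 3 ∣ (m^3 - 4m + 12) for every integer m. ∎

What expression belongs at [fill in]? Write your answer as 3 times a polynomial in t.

Only m ≡ 2 (mod 3) is unaccounted for. Put m = 3t+2:
(3t+2)^3 - 4(3t+2) + 12 expands to 27t^3 + 54t^2 + 24t + 12,
and factoring out 3 leaves 3(9t^3 + 18t^2 + 8t + 4).

3(9t^3 + 18t^2 + 8t + 4)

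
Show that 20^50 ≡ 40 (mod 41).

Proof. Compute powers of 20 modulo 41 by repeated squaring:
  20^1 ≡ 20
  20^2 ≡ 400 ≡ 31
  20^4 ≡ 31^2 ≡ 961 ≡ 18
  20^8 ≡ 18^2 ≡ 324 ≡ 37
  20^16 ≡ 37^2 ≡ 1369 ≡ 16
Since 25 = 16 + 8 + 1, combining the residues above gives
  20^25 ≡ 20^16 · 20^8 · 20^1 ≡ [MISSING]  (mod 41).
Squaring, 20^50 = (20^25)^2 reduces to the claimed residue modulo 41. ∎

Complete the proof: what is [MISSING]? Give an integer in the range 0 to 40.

32

20^16 · 20^8 · 20^1 ≡ 16 · 37 · 20 = 11840.
11840 mod 41 = 32, so 20^25 ≡ 32 (mod 41).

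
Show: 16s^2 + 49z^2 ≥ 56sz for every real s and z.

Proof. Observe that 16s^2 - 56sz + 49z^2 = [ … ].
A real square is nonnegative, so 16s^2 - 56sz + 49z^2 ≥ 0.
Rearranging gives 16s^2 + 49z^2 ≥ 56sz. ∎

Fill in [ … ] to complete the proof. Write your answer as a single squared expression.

16s^2 - 56sz + 49z^2 is a perfect-square trinomial: the outer terms are (4s)^2 and (7z)^2, and the cross term is -2·4s·7z.
So 16s^2 - 56sz + 49z^2 = (4s - 7z)^2 ≥ 0.

(4s - 7z)^2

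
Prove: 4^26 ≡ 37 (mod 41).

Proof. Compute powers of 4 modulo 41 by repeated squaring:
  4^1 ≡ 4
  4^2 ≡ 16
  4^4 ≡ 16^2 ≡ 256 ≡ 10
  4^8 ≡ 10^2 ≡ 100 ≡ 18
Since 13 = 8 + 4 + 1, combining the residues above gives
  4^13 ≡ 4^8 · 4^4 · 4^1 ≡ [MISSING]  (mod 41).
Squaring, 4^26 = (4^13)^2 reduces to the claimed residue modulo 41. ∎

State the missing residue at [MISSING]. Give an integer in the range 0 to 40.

Multiply the listed residues: 18 · 10 · 4 = 180 → 720.
Reducing modulo 41: 720 = 17·41 + 23, so 4^13 ≡ 23.

23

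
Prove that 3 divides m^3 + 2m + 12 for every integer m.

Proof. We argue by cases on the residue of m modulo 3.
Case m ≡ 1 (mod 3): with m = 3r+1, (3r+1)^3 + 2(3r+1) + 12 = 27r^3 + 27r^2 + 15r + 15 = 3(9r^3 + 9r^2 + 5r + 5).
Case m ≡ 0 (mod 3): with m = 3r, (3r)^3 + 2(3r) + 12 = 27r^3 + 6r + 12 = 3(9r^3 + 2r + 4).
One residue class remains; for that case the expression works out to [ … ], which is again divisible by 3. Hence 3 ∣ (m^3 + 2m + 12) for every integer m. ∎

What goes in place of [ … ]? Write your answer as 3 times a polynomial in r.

The residues treated are {1, 0}, so the missing case is m ≡ 2 (mod 3); write m = 3r+2.
Then (3r+2)^3 + 2(3r+2) + 12 = 27r^3 + 54r^2 + 42r + 24 = 3(9r^3 + 18r^2 + 14r + 8).

3(9r^3 + 18r^2 + 14r + 8)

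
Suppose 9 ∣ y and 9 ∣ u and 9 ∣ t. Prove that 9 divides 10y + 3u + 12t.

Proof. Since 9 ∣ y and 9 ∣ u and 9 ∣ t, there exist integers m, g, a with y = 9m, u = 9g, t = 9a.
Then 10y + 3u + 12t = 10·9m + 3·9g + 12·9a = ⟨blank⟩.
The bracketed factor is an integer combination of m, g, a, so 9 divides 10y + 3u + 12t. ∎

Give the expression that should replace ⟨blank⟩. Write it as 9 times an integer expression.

Each term has a factor of 9: 10·9m + 3·9g + 12·9a = 9·(12a + 3g + 10m).
Since 12a + 3g + 10m is an integer, 9 ∣ (10y + 3u + 12t).

9(12a + 3g + 10m)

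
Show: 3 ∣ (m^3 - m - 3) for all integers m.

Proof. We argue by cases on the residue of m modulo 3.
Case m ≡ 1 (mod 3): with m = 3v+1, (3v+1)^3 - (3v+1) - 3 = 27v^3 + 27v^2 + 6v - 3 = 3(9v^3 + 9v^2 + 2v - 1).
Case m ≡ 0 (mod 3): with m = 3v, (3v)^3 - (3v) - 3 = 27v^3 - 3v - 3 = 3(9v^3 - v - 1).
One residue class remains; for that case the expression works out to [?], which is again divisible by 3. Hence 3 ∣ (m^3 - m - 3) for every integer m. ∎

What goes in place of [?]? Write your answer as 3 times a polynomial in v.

Only m ≡ 2 (mod 3) is unaccounted for. Put m = 3v+2:
(3v+2)^3 - (3v+2) - 3 expands to 27v^3 + 54v^2 + 33v + 3,
and factoring out 3 leaves 3(9v^3 + 18v^2 + 11v + 1).

3(9v^3 + 18v^2 + 11v + 1)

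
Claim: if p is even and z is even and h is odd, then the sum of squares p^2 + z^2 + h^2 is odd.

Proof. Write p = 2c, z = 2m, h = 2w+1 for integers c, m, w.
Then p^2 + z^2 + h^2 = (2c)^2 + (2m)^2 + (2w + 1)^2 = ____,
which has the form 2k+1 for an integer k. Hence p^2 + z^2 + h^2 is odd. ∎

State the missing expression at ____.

Expanding: (2c)^2 + (2m)^2 + (2w + 1)^2 = 4c^2 + 4m^2 + 4w^2 + 4w + 1.
Every term except the constant is even, so this is 2(2c^2 + 2m^2 + 2w^2 + 2w) + 1,
and 2c^2 + 2m^2 + 2w^2 + 2w ∈ ℤ gives the required form.

2(2c^2 + 2m^2 + 2w^2 + 2w) + 1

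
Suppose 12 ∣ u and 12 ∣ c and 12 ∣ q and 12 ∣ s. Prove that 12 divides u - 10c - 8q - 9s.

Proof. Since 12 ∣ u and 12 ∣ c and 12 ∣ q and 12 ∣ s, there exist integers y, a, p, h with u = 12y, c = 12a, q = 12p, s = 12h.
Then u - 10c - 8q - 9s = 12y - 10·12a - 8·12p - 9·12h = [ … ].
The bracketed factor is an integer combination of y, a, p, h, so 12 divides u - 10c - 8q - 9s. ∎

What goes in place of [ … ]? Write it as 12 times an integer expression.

12(-10a - 9h - 8p + y)

Each term has a factor of 12: 12y - 10·12a - 8·12p - 9·12h = 12·(-10a - 9h - 8p + y).
Since -10a - 9h - 8p + y is an integer, 12 ∣ (u - 10c - 8q - 9s).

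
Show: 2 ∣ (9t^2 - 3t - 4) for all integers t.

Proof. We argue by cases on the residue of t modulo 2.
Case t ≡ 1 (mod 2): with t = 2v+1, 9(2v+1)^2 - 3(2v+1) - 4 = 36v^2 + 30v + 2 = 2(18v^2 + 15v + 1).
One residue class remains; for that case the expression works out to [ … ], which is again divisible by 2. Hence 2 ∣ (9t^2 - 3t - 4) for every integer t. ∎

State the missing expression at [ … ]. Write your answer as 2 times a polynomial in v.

2(18v^2 - 3v - 2)

Only t ≡ 0 (mod 2) is unaccounted for. Put t = 2v:
9(2v)^2 - 3(2v) - 4 expands to 36v^2 - 6v - 4,
and factoring out 2 leaves 2(18v^2 - 3v - 2).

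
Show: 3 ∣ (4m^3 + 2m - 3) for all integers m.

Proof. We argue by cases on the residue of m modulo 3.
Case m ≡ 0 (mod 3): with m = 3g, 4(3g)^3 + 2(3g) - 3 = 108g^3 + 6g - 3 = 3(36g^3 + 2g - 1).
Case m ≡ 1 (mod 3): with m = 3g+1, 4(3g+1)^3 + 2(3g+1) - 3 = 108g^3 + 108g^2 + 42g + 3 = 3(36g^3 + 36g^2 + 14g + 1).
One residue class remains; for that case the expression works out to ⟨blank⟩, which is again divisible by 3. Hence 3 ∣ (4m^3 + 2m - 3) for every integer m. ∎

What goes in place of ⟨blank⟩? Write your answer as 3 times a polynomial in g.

Only m ≡ 2 (mod 3) is unaccounted for. Put m = 3g+2:
4(3g+2)^3 + 2(3g+2) - 3 expands to 108g^3 + 216g^2 + 150g + 33,
and factoring out 3 leaves 3(36g^3 + 72g^2 + 50g + 11).

3(36g^3 + 72g^2 + 50g + 11)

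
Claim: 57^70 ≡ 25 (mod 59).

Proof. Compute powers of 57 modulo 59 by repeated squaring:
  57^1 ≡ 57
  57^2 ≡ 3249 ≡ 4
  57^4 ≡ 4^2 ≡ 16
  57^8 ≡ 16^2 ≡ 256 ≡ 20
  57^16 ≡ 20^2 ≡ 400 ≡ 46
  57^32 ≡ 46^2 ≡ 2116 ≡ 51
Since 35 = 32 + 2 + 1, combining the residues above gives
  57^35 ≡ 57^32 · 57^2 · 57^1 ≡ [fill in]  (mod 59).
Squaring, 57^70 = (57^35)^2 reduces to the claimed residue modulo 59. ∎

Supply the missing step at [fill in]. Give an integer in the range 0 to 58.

5

Multiply the listed residues: 51 · 4 · 57 = 204 → 11628.
Reducing modulo 59: 11628 = 197·59 + 5, so 57^35 ≡ 5.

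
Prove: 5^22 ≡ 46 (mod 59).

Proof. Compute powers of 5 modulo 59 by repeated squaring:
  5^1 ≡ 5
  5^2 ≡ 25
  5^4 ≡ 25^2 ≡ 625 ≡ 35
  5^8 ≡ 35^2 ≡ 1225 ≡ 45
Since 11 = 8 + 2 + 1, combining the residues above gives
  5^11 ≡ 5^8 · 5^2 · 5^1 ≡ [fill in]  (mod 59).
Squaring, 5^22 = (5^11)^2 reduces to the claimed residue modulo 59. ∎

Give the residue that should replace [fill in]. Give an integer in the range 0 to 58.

5^8 · 5^2 · 5^1 ≡ 45 · 25 · 5 = 5625.
5625 mod 59 = 20, so 5^11 ≡ 20 (mod 59).

20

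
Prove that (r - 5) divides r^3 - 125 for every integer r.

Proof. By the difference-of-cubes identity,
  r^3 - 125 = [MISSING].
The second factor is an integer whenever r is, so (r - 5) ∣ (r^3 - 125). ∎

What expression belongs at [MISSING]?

a^3 - b^3 = (a - b)(a^2 + ab + b^2). With a = r, b = 5:
r^3 - 125 = (r - 5)(r^2 + 5r + 25).

(r - 5)(r^2 + 5r + 25)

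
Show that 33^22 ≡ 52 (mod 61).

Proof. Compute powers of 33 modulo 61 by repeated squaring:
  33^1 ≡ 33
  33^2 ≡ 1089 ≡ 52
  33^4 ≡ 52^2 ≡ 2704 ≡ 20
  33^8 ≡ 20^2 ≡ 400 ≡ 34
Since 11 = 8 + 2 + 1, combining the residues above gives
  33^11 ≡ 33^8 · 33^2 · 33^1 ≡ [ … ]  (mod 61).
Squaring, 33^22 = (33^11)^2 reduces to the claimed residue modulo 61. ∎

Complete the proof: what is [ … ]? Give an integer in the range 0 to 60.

33^8 · 33^2 · 33^1 ≡ 34 · 52 · 33 = 58344.
58344 mod 61 = 28, so 33^11 ≡ 28 (mod 61).

28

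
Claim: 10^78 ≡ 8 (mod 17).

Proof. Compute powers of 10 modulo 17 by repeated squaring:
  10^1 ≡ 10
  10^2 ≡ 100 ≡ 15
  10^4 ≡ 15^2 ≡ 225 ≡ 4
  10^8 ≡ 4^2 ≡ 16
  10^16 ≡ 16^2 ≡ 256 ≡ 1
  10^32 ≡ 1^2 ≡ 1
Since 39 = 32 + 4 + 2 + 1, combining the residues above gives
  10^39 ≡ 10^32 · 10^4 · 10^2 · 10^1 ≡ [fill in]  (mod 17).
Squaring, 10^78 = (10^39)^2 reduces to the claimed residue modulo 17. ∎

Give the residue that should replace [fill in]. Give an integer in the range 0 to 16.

5

10^32 · 10^4 · 10^2 · 10^1 ≡ 1 · 4 · 15 · 10 = 600.
600 mod 17 = 5, so 10^39 ≡ 5 (mod 17).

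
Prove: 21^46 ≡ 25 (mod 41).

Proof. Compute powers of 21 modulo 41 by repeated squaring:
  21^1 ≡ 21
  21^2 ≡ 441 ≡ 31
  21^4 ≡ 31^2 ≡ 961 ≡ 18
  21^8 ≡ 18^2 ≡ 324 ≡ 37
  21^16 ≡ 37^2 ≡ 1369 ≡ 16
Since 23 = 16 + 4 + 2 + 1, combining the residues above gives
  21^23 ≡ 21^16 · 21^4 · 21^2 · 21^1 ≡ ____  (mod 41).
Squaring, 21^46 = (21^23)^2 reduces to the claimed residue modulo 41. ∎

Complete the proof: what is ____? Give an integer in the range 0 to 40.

Multiply the listed residues: 16 · 18 · 31 · 21 = 288 → 8928 → 187488.
Reducing modulo 41: 187488 = 4572·41 + 36, so 21^23 ≡ 36.

36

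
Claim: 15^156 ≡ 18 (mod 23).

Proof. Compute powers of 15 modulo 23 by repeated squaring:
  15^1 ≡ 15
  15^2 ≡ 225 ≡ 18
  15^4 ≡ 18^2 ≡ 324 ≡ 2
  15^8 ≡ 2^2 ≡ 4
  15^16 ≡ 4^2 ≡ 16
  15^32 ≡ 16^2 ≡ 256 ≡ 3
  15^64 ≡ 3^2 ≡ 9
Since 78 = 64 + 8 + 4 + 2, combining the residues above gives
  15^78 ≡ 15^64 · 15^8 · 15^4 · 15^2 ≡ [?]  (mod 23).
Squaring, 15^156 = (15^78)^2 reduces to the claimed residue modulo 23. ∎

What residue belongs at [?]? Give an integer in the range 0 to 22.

8

15^64 · 15^8 · 15^4 · 15^2 ≡ 9 · 4 · 2 · 18 = 1296.
1296 mod 23 = 8, so 15^78 ≡ 8 (mod 23).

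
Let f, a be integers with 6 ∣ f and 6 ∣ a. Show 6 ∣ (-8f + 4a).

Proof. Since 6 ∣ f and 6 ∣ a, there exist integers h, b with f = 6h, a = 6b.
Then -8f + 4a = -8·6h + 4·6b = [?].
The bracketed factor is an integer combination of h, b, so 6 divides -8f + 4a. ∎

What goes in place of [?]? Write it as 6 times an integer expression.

6(4b - 8h)

Each term has a factor of 6: -8·6h + 4·6b = 6·(4b - 8h).
Since 4b - 8h is an integer, 6 ∣ (-8f + 4a).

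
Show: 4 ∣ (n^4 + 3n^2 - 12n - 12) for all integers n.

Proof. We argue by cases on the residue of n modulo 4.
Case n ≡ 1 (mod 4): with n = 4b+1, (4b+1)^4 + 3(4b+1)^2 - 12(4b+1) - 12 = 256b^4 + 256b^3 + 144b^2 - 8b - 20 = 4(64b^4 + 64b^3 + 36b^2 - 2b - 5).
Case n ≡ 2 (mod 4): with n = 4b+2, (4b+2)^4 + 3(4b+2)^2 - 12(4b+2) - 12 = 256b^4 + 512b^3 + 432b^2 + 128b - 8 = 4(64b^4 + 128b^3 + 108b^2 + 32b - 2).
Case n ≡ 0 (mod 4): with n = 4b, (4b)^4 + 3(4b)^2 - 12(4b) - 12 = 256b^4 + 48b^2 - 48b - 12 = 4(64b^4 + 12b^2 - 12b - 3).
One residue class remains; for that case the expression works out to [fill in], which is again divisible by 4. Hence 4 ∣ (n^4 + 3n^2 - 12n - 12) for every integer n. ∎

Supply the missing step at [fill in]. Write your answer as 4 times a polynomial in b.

Only n ≡ 3 (mod 4) is unaccounted for. Put n = 4b+3:
(4b+3)^4 + 3(4b+3)^2 - 12(4b+3) - 12 expands to 256b^4 + 768b^3 + 912b^2 + 456b + 60,
and factoring out 4 leaves 4(64b^4 + 192b^3 + 228b^2 + 114b + 15).

4(64b^4 + 192b^3 + 228b^2 + 114b + 15)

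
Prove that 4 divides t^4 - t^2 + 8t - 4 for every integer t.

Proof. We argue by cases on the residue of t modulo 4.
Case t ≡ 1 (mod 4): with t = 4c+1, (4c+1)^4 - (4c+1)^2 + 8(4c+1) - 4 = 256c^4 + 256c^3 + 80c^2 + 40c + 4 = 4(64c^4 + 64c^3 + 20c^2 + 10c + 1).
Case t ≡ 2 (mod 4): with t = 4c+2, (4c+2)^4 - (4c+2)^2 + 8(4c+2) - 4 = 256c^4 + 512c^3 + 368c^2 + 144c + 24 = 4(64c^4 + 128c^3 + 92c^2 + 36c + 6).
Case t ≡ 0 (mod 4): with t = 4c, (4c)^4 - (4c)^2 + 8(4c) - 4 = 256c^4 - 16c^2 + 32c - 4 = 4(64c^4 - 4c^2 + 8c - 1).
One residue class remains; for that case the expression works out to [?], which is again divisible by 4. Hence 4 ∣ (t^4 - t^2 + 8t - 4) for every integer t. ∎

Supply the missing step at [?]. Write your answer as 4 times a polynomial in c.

The residues treated are {1, 2, 0}, so the missing case is t ≡ 3 (mod 4); write t = 4c+3.
Then (4c+3)^4 - (4c+3)^2 + 8(4c+3) - 4 = 256c^4 + 768c^3 + 848c^2 + 440c + 92 = 4(64c^4 + 192c^3 + 212c^2 + 110c + 23).

4(64c^4 + 192c^3 + 212c^2 + 110c + 23)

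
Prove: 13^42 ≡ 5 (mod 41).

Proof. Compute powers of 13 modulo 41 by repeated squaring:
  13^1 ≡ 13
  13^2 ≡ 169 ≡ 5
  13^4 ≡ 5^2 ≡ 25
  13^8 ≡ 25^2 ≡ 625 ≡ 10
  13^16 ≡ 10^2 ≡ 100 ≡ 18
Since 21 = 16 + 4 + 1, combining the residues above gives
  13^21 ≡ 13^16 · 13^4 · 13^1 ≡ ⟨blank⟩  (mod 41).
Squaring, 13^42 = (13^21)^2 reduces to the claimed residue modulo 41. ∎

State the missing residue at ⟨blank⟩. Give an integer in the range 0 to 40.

13^16 · 13^4 · 13^1 ≡ 18 · 25 · 13 = 5850.
5850 mod 41 = 28, so 13^21 ≡ 28 (mod 41).

28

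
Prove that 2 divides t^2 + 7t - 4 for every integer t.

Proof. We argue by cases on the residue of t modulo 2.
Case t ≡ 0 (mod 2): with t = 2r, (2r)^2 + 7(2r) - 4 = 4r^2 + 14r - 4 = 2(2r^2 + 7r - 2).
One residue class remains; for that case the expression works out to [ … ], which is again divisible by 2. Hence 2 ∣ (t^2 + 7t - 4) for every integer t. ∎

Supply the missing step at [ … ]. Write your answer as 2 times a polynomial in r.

The residues treated are {0}, so the missing case is t ≡ 1 (mod 2); write t = 2r+1.
Then (2r+1)^2 + 7(2r+1) - 4 = 4r^2 + 18r + 4 = 2(2r^2 + 9r + 2).

2(2r^2 + 9r + 2)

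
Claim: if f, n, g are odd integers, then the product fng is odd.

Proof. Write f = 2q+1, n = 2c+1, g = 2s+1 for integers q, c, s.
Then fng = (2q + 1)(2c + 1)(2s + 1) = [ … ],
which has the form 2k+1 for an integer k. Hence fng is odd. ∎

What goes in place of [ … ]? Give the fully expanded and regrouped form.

(2q + 1)(2c + 1)(2s + 1) = 8cqs + 4cq + 4cs + 2c + 4qs + 2q + 2s + 1
= 2(4cqs + 2cq + 2cs + c + 2qs + q + s) + 1.
Since 4cqs + 2cq + 2cs + c + 2qs + q + s is an integer, the product is of the form 2k+1 for an integer k.

2(4cqs + 2cq + 2cs + c + 2qs + q + s) + 1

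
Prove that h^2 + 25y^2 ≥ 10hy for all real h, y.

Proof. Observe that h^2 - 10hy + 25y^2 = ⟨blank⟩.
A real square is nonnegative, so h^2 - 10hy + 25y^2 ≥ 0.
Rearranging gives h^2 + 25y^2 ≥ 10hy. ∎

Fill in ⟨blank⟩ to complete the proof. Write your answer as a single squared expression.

h^2 - 10hy + 25y^2 is a perfect-square trinomial: the outer terms are (h)^2 and (5y)^2, and the cross term is -2·h·5y.
So h^2 - 10hy + 25y^2 = (h - 5y)^2 ≥ 0.

(h - 5y)^2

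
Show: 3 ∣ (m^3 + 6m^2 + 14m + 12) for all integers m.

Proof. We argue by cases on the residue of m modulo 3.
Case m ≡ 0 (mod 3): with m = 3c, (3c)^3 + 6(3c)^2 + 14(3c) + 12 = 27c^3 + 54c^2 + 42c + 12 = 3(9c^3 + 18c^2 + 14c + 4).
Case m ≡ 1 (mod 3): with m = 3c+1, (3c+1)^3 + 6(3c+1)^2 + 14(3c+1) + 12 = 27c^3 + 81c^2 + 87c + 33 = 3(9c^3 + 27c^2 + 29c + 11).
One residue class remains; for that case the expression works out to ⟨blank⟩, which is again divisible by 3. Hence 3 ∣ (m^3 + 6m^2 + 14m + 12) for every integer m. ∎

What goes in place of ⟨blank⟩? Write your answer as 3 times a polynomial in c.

3(9c^3 + 36c^2 + 50c + 24)

Only m ≡ 2 (mod 3) is unaccounted for. Put m = 3c+2:
(3c+2)^3 + 6(3c+2)^2 + 14(3c+2) + 12 expands to 27c^3 + 108c^2 + 150c + 72,
and factoring out 3 leaves 3(9c^3 + 36c^2 + 50c + 24).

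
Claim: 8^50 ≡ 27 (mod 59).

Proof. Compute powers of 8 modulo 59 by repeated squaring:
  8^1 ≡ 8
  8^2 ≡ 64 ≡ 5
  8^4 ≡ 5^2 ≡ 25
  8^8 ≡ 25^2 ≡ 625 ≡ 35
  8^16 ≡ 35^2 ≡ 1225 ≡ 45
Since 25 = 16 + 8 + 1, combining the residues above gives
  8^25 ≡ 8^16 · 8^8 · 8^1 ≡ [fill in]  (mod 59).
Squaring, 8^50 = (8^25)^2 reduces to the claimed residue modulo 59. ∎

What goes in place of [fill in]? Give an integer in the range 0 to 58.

8^16 · 8^8 · 8^1 ≡ 45 · 35 · 8 = 12600.
12600 mod 59 = 33, so 8^25 ≡ 33 (mod 59).

33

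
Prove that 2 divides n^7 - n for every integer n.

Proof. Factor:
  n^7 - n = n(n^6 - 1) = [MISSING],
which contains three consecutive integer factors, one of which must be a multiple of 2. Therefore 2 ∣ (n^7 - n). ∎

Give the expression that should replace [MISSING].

(n - 1)n(n + 1)(n^4 + n^2 + 1)

n^6 - 1 = (n^2 - 1)(n^4 + n^2 + 1), and n^2 - 1 = (n-1)(n+1).
So n(n^6 - 1) = (n - 1)n(n + 1)(n^4 + n^2 + 1).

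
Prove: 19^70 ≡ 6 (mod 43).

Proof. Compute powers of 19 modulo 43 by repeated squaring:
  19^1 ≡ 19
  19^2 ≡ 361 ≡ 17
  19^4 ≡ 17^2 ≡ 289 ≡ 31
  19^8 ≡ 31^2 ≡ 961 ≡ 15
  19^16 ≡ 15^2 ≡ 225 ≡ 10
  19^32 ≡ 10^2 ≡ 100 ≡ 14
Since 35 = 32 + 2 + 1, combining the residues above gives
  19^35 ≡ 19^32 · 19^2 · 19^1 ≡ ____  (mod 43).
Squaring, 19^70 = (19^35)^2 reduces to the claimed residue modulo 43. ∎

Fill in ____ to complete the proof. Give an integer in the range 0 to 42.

19^32 · 19^2 · 19^1 ≡ 14 · 17 · 19 = 4522.
4522 mod 43 = 7, so 19^35 ≡ 7 (mod 43).

7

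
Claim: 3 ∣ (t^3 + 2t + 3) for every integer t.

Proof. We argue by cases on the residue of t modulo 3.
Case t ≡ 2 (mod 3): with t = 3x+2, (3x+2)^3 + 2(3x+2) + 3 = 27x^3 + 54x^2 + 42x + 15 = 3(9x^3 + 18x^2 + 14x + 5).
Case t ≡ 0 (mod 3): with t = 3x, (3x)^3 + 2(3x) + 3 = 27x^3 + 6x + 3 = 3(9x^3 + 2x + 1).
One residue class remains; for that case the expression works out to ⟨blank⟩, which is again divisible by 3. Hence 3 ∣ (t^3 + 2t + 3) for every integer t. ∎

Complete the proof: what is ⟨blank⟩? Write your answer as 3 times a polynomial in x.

Only t ≡ 1 (mod 3) is unaccounted for. Put t = 3x+1:
(3x+1)^3 + 2(3x+1) + 3 expands to 27x^3 + 27x^2 + 15x + 6,
and factoring out 3 leaves 3(9x^3 + 9x^2 + 5x + 2).

3(9x^3 + 9x^2 + 5x + 2)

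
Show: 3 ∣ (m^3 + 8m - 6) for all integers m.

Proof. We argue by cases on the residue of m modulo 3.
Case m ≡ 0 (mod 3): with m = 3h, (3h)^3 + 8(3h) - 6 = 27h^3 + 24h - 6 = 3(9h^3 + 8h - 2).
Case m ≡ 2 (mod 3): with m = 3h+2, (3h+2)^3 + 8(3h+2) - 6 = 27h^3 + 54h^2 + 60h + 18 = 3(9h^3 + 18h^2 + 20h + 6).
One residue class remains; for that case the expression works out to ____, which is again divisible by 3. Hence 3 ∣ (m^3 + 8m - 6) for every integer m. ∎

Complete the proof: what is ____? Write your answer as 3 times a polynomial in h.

The residues treated are {0, 2}, so the missing case is m ≡ 1 (mod 3); write m = 3h+1.
Then (3h+1)^3 + 8(3h+1) - 6 = 27h^3 + 27h^2 + 33h + 3 = 3(9h^3 + 9h^2 + 11h + 1).

3(9h^3 + 9h^2 + 11h + 1)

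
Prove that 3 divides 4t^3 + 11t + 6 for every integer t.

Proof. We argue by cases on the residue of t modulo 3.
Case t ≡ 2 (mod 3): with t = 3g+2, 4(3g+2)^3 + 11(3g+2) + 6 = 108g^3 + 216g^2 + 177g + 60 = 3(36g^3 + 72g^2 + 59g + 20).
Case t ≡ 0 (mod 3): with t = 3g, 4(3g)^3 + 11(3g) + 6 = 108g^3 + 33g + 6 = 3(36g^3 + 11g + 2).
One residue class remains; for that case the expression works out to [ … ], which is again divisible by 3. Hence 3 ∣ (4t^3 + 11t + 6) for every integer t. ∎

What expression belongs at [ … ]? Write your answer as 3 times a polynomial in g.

Only t ≡ 1 (mod 3) is unaccounted for. Put t = 3g+1:
4(3g+1)^3 + 11(3g+1) + 6 expands to 108g^3 + 108g^2 + 69g + 21,
and factoring out 3 leaves 3(36g^3 + 36g^2 + 23g + 7).

3(36g^3 + 36g^2 + 23g + 7)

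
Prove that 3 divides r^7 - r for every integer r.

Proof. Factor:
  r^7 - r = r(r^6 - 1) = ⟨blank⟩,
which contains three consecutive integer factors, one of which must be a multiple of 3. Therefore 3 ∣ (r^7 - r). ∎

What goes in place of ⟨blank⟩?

r^6 - 1 = (r^2 - 1)(r^4 + r^2 + 1), and r^2 - 1 = (r-1)(r+1).
So r(r^6 - 1) = (r - 1)r(r + 1)(r^4 + r^2 + 1).

(r - 1)r(r + 1)(r^4 + r^2 + 1)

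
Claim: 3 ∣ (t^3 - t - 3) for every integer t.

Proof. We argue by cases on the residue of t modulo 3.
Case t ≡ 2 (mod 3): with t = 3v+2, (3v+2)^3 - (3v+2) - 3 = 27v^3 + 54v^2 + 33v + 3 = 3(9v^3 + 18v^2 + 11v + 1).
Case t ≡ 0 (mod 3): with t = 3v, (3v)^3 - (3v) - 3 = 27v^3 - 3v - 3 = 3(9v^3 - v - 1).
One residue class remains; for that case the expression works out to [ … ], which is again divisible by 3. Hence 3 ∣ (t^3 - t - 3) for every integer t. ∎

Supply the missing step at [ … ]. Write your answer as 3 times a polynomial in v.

Only t ≡ 1 (mod 3) is unaccounted for. Put t = 3v+1:
(3v+1)^3 - (3v+1) - 3 expands to 27v^3 + 27v^2 + 6v - 3,
and factoring out 3 leaves 3(9v^3 + 9v^2 + 2v - 1).

3(9v^3 + 9v^2 + 2v - 1)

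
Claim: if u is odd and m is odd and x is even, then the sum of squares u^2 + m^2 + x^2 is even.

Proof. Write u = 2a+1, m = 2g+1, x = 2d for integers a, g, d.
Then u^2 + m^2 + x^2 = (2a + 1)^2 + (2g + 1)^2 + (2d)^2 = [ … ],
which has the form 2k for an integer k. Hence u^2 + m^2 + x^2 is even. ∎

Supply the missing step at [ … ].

(2a + 1)^2 + (2g + 1)^2 + (2d)^2 = 4a^2 + 4a + 4d^2 + 4g^2 + 4g + 2
= 2(2a^2 + 2a + 2d^2 + 2g^2 + 2g + 1).
Since 2a^2 + 2a + 2d^2 + 2g^2 + 2g + 1 is an integer, the sum of squares is of the form 2k for an integer k.

2(2a^2 + 2a + 2d^2 + 2g^2 + 2g + 1)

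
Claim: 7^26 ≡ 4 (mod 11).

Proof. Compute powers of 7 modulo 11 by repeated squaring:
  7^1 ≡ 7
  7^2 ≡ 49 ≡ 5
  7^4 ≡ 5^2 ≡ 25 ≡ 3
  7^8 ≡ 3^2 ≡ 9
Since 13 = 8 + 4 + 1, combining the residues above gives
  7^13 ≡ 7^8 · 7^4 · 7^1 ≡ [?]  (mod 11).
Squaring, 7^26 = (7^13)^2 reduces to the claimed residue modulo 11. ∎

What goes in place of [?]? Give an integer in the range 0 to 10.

2

7^8 · 7^4 · 7^1 ≡ 9 · 3 · 7 = 189.
189 mod 11 = 2, so 7^13 ≡ 2 (mod 11).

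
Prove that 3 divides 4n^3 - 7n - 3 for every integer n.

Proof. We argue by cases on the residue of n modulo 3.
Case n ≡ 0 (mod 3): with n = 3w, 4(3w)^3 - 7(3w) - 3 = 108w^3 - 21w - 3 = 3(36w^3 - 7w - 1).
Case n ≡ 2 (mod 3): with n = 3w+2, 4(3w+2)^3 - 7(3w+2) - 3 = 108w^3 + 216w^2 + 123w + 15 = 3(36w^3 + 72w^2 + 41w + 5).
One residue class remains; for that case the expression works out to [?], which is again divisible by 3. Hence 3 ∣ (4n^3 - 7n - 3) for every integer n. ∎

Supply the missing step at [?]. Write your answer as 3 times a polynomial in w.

3(36w^3 + 36w^2 + 5w - 2)

The residues treated are {0, 2}, so the missing case is n ≡ 1 (mod 3); write n = 3w+1.
Then 4(3w+1)^3 - 7(3w+1) - 3 = 108w^3 + 108w^2 + 15w - 6 = 3(36w^3 + 36w^2 + 5w - 2).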